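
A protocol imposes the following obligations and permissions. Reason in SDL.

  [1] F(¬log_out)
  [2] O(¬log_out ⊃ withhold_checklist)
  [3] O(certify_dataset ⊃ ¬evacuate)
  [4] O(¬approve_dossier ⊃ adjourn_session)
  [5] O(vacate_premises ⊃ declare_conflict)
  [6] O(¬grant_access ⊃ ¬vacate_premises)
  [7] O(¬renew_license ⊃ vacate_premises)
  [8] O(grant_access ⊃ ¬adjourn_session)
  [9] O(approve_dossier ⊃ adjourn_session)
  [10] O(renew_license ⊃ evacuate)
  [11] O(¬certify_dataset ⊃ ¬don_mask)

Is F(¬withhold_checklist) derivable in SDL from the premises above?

No

Premise 2 is O(¬log_out ⊃ withhold_checklist), but O(¬log_out) is not derivable from the premises, so it does not yield O(withhold_checklist).
No other premise forces O(withhold_checklist). An ideal world satisfying every premise can still have ¬withhold_checklist true, so F(¬withhold_checklist) is not derivable.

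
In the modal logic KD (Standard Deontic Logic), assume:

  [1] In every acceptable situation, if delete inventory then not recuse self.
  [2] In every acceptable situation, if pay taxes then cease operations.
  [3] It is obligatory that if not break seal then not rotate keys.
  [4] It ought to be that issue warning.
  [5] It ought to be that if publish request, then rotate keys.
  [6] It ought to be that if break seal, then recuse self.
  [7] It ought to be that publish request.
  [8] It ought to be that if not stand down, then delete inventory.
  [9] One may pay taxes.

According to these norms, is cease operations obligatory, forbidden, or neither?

Neither

Premise 2 is O(pay_taxes → cease_operations), but O(pay_taxes) is not derivable from the premises (the permission P(pay_taxes) asserts only ¬O(¬pay_taxes), not O(pay_taxes)), so it does not yield O(cease_operations).
No premise or chain of K-axiom applications forces O(cease_operations), and none forces O(¬cease_operations). So cease_operations is neither obligatory nor forbidden under these norms.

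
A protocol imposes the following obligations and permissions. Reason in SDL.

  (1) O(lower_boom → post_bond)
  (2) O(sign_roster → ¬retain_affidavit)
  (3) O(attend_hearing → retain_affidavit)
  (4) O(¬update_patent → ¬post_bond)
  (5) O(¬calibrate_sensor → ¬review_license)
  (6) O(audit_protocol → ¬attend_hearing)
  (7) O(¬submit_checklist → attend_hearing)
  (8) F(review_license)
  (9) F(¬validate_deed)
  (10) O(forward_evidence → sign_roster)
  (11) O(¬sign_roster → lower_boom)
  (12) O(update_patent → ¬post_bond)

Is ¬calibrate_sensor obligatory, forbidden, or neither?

Neither

Premise 5 is O(¬calibrate_sensor → ¬review_license); even if O(¬review_license) held, inferring O(¬calibrate_sensor) would be affirming the consequent — invalid.
No premise or chain of K-axiom applications forces O(¬calibrate_sensor), and none forces O(calibrate_sensor). So ¬calibrate_sensor is neither obligatory nor forbidden under these norms.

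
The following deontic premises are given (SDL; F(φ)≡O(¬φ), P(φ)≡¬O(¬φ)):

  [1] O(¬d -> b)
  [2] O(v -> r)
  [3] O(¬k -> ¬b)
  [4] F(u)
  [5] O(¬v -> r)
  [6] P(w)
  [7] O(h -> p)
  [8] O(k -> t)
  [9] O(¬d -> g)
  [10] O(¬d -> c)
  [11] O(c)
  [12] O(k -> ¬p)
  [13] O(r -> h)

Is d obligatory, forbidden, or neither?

Obligatory

Premises 5 and 2 cover both cases: O(¬v -> r) and O(v -> r). Since ¬v ∨ v is a tautology, O(r) follows.
With premise 13, O(r -> h), the K-axiom yields O(h).
With premise 7, O(h -> p), the K-axiom yields O(p).
Premise 12, O(k -> ¬p), contraposes to O(p -> ¬k); with O(p) we get O(¬k).
From O(¬k) and premise 3, O(¬k -> ¬b), we obtain O(¬b).
Premise 1, O(¬d -> b), contraposes to O(¬b -> d); with O(¬b) we get O(d).
Premises 4, 6, 8, 9, 10, 11 do not contribute to this derivation.
Hence d is obligatory.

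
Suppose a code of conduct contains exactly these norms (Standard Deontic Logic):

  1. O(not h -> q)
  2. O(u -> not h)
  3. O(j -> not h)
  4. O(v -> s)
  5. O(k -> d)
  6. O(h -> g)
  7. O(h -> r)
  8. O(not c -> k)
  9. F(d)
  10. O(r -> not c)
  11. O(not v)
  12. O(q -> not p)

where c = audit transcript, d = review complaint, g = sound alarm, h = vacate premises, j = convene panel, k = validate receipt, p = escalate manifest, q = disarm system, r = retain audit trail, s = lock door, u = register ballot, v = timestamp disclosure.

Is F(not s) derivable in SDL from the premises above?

No

Premise 4 is O(v -> s), but O(v) is not derivable from the premises, so it does not yield O(s).
No other premise forces O(s). An ideal world satisfying every premise can still have not s true, so F(not s) is not derivable.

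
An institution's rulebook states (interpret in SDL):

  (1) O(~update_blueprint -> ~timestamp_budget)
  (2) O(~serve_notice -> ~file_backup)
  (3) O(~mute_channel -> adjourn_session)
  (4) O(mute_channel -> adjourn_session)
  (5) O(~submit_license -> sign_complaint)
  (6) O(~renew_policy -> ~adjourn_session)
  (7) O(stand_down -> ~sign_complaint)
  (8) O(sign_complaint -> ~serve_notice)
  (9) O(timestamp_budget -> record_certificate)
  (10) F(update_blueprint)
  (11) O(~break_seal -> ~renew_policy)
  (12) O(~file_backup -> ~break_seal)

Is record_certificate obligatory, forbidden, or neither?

Premise 9 is O(timestamp_budget -> record_certificate), but O(timestamp_budget) is not derivable from the premises, so it does not yield O(record_certificate).
No premise or chain of K-axiom applications forces O(record_certificate), and none forces O(~record_certificate). So record_certificate is neither obligatory nor forbidden under these norms.

Neither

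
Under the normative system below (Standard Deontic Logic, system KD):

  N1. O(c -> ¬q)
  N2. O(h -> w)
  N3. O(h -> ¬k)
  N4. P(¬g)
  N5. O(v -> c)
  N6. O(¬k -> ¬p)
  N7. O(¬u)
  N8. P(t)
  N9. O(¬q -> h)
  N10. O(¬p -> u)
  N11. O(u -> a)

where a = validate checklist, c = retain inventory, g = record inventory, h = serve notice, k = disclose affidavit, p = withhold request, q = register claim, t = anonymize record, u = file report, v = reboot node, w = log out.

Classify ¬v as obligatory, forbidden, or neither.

Obligatory

Premise 7 states O(¬u) outright.
Premise 10 is O(¬p -> u); contrapositively O(¬u -> p). Since O(¬u) holds, K gives O(p).
The contrapositive of premise 6 (O(¬k -> ¬p)) is O(p -> k), and O(p) is already established, so O(k).
Premise 3, O(h -> ¬k), contraposes to O(k -> ¬h); with O(k) we get O(¬h).
Premise 9 is O(¬q -> h); contrapositively O(¬h -> q). Since O(¬h) holds, K gives O(q).
Premise 1, O(c -> ¬q), contraposes to O(q -> ¬c); with O(q) we get O(¬c).
Premise 5, O(v -> c), contraposes to O(¬c -> ¬v); with O(¬c) we get O(¬v).
Premises 2, 4, 8, 11 do not contribute to this derivation.
Hence ¬v is obligatory.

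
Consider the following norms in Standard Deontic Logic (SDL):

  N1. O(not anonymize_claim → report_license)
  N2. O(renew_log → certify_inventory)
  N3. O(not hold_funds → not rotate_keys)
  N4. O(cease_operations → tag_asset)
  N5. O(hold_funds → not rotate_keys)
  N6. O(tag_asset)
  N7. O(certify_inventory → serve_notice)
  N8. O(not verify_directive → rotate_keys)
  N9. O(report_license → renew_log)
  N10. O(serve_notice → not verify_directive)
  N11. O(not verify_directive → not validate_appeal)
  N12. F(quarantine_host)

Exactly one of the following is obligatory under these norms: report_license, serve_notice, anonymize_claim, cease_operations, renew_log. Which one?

anonymize_claim

Premises 3 and 5 cover both cases: O(not hold_funds → not rotate_keys) and O(hold_funds → not rotate_keys). Since not hold_funds ∨ hold_funds is a tautology, O(not rotate_keys) follows.
The contrapositive of premise 8 (O(not verify_directive → rotate_keys)) is O(not rotate_keys → verify_directive), and O(not rotate_keys) is already established, so O(verify_directive).
Premise 10 is O(serve_notice → not verify_directive); contrapositively O(verify_directive → not serve_notice). Since O(verify_directive) holds, K gives O(not serve_notice).
Premise 7 is O(certify_inventory → serve_notice); contrapositively O(not serve_notice → not certify_inventory). Since O(not serve_notice) holds, K gives O(not certify_inventory).
Premise 2 is O(renew_log → certify_inventory); contrapositively O(not certify_inventory → not renew_log). Since O(not certify_inventory) holds, K gives O(not renew_log).
Premise 9, O(report_license → renew_log), contraposes to O(not renew_log → not report_license); with O(not renew_log) we get O(not report_license).
Premise 1 is O(not anonymize_claim → report_license); contrapositively O(not report_license → anonymize_claim). Since O(not report_license) holds, K gives O(anonymize_claim).
So O(anonymize_claim) holds — anonymize_claim is obligatory. None of the other listed options is made obligatory by any chain of premises.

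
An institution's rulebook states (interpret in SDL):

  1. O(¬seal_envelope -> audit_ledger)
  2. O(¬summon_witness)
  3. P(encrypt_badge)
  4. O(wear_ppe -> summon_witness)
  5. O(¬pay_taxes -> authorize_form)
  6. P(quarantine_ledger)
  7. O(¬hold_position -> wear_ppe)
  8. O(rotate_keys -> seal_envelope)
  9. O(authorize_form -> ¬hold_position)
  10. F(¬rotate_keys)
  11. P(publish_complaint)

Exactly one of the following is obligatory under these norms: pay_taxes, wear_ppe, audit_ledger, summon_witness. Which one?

pay_taxes

From premise 2 we have O(¬summon_witness).
Premise 4 is O(wear_ppe -> summon_witness); contrapositively O(¬summon_witness -> ¬wear_ppe). Since O(¬summon_witness) holds, K gives O(¬wear_ppe).
Premise 7, O(¬hold_position -> wear_ppe), contraposes to O(¬wear_ppe -> hold_position); with O(¬wear_ppe) we get O(hold_position).
The contrapositive of premise 9 (O(authorize_form -> ¬hold_position)) is O(hold_position -> ¬authorize_form), and O(hold_position) is already established, so O(¬authorize_form).
Premise 5 is O(¬pay_taxes -> authorize_form); contrapositively O(¬authorize_form -> pay_taxes). Since O(¬authorize_form) holds, K gives O(pay_taxes).
So O(pay_taxes) holds — pay_taxes is obligatory. None of the other listed options is made obligatory by any chain of premises.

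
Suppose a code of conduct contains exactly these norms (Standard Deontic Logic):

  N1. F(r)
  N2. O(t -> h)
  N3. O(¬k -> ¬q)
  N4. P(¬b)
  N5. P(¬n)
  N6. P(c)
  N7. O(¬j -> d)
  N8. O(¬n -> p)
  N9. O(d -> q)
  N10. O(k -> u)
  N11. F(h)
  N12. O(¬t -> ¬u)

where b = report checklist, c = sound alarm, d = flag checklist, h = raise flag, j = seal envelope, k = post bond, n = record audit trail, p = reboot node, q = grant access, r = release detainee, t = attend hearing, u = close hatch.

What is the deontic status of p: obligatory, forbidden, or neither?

Premise 8 is O(¬n -> p), but O(¬n) is not derivable from the premises (the permission P(¬n) asserts only ¬O(n), not O(¬n)), so it does not yield O(p).
No premise or chain of K-axiom applications forces O(p), and none forces O(¬p). So p is neither obligatory nor forbidden under these norms.

Neither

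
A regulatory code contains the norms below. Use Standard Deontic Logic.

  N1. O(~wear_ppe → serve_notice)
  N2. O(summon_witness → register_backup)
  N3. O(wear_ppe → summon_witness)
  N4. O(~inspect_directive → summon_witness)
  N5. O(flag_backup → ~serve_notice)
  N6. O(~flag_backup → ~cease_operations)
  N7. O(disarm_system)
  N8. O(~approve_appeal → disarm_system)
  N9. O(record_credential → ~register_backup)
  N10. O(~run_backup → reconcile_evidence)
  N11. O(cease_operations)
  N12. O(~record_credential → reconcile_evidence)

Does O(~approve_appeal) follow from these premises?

Premise 8 is O(~approve_appeal → disarm_system); even if O(disarm_system) held, inferring O(~approve_appeal) would be affirming the consequent — invalid.
No other premise forces O(~approve_appeal). An ideal world satisfying every premise can still have ~approve_appeal false, so O(~approve_appeal) is not derivable.

No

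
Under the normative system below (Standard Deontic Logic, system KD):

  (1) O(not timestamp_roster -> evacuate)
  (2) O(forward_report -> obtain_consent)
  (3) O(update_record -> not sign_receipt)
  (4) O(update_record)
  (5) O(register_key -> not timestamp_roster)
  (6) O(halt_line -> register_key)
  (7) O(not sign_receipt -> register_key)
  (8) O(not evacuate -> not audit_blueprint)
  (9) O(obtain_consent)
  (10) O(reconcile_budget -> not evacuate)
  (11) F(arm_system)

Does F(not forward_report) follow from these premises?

No

Premise 2 is O(forward_report -> obtain_consent); even if O(obtain_consent) held, inferring O(forward_report) would be affirming the consequent — invalid.
No other premise forces O(forward_report). An ideal world satisfying every premise can still have not forward_report true, so F(not forward_report) is not derivable.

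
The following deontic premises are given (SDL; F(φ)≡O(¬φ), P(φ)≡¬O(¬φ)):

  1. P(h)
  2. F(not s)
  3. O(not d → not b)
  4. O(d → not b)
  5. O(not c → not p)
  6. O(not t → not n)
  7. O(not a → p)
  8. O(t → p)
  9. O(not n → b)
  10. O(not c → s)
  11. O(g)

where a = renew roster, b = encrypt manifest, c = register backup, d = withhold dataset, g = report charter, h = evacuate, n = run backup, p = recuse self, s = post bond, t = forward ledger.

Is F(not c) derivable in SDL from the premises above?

Premises 3 and 4 cover both cases: O(not d → not b) and O(d → not b). Since not d ∨ d is a tautology, O(not b) follows.
The contrapositive of premise 9 (O(not n → b)) is O(not b → n), and O(not b) is already established, so O(n).
Premise 6 is O(not t → not n); contrapositively O(n → t). Since O(n) holds, K gives O(t).
With premise 8, O(t → p), the K-axiom yields O(p).
Premise 5, O(not c → not p), contraposes to O(p → c); with O(p) we get O(c).
Premises 1, 2, 7, 10, 11 do not contribute to this derivation.
So O(c) holds, i.e. F(not c). The claim follows.

Yes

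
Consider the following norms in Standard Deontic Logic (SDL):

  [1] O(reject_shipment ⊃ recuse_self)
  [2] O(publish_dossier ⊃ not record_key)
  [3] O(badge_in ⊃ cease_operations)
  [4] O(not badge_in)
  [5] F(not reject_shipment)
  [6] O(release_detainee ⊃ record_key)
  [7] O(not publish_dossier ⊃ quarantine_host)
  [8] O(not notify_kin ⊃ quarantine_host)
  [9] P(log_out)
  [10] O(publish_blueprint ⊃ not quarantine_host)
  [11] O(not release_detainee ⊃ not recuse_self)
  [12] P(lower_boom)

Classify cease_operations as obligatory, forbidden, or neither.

Premise 3 is O(badge_in ⊃ cease_operations), but O(badge_in) is not derivable from the premises, so it does not yield O(cease_operations).
No premise or chain of K-axiom applications forces O(cease_operations), and none forces O(not cease_operations). So cease_operations is neither obligatory nor forbidden under these norms.

Neither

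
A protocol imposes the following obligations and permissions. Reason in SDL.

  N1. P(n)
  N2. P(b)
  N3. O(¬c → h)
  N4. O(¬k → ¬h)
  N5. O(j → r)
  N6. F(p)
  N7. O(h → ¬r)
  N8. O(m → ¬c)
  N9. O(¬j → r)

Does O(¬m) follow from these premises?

Premises 5 and 9 cover both cases: O(j → r) and O(¬j → r). Since j ∨ ¬j is a tautology, O(r) follows.
Premise 7, O(h → ¬r), contraposes to O(r → ¬h); with O(r) we get O(¬h).
The contrapositive of premise 3 (O(¬c → h)) is O(¬h → c), and O(¬h) is already established, so O(c).
Premise 8 is O(m → ¬c); contrapositively O(c → ¬m). Since O(c) holds, K gives O(¬m).
Premises 1, 2, 4, 6 do not contribute to this derivation.
So O(¬m) follows.

Yes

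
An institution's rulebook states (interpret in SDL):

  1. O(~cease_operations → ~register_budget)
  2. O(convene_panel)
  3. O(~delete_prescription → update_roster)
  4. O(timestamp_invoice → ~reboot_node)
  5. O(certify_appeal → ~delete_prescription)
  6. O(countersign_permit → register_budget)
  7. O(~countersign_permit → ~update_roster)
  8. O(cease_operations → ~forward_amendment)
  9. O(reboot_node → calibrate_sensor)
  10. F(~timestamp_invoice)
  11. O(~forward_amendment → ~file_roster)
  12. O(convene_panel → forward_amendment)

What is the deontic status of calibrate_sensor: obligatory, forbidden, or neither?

Neither

Premise 9 is O(reboot_node → calibrate_sensor), but O(reboot_node) is not derivable from the premises, so it does not yield O(calibrate_sensor).
No premise or chain of K-axiom applications forces O(calibrate_sensor), and none forces O(~calibrate_sensor). So calibrate_sensor is neither obligatory nor forbidden under these norms.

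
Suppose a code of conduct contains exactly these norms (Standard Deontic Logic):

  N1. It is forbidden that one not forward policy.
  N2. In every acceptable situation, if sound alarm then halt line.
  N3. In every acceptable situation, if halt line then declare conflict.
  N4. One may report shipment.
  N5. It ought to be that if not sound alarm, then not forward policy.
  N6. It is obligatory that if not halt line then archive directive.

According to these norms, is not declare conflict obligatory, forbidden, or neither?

Forbidden

F(¬forward_policy) at premise 1 means O(forward_policy).
Premise 5, O(¬sound_alarm → ¬forward_policy), contraposes to O(forward_policy → sound_alarm); with O(forward_policy) we get O(sound_alarm).
Premise 2 is O(sound_alarm → halt_line); since O(sound_alarm), deontic closure gives O(halt_line).
With premise 3, O(halt_line → declare_conflict), the K-axiom yields O(declare_conflict).
Premises 4, 6 do not contribute to this derivation.
Thus O(declare_conflict), which is F(¬declare_conflict): ¬declare_conflict is forbidden.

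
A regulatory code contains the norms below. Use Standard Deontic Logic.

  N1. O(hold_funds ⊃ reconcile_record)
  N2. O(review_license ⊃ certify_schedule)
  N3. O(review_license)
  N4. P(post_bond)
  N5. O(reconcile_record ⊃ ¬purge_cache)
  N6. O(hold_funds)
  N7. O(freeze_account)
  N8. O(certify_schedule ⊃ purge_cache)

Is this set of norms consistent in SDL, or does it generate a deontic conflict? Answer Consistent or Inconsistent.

Inconsistent

From premise 6 we have O(hold_funds).
From O(hold_funds) and premise 1, O(hold_funds ⊃ reconcile_record), we obtain O(reconcile_record).
Premise 5 is O(reconcile_record ⊃ ¬purge_cache); since O(reconcile_record), deontic closure gives O(¬purge_cache).
Premise 8 is O(certify_schedule ⊃ purge_cache); contrapositively O(¬purge_cache ⊃ ¬certify_schedule). Since O(¬purge_cache) holds, K gives O(¬certify_schedule).
Premise 2 is O(review_license ⊃ certify_schedule); contrapositively O(¬certify_schedule ⊃ ¬review_license). Since O(¬certify_schedule) holds, K gives O(¬review_license).
But premise 3 directly asserts O(review_license).
We now have both O(¬review_license) and O(review_license) — review_license is simultaneously obligatory and forbidden, violating the D-axiom.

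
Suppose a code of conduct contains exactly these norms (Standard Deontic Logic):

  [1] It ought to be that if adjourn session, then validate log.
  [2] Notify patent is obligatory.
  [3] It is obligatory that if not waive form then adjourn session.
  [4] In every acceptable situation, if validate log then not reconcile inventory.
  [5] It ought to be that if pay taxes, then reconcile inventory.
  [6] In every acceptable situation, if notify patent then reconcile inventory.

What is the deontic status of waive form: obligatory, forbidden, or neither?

Premise 2 gives O(notify_patent).
From O(notify_patent) and premise 6, O(notify_patent → reconcile_inventory), we obtain O(reconcile_inventory).
The contrapositive of premise 4 (O(validate_log → ¬reconcile_inventory)) is O(reconcile_inventory → ¬validate_log), and O(reconcile_inventory) is already established, so O(¬validate_log).
Premise 1, O(adjourn_session → validate_log), contraposes to O(¬validate_log → ¬adjourn_session); with O(¬validate_log) we get O(¬adjourn_session).
The contrapositive of premise 3 (O(¬waive_form → adjourn_session)) is O(¬adjourn_session → waive_form), and O(¬adjourn_session) is already established, so O(waive_form).
Premise 5 does not contribute to this derivation.
Hence waive_form is obligatory.

Obligatory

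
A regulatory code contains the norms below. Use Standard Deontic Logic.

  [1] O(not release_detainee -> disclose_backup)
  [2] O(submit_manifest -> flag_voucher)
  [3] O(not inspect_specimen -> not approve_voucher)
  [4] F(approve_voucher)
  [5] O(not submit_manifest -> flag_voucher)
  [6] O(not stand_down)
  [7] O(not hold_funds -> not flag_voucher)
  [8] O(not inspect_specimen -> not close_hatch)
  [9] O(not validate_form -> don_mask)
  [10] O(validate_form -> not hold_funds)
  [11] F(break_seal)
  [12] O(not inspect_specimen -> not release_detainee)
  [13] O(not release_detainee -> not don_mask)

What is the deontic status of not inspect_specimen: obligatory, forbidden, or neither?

Premises 5 and 2 cover both cases: O(not submit_manifest -> flag_voucher) and O(submit_manifest -> flag_voucher). Since not submit_manifest ∨ submit_manifest is a tautology, O(flag_voucher) follows.
Premise 7, O(not hold_funds -> not flag_voucher), contraposes to O(flag_voucher -> hold_funds); with O(flag_voucher) we get O(hold_funds).
Premise 10, O(validate_form -> not hold_funds), contraposes to O(hold_funds -> not validate_form); with O(hold_funds) we get O(not validate_form).
Applying K to premise 9 (O(not validate_form -> don_mask)) and O(not validate_form) yields O(don_mask).
Premise 13, O(not release_detainee -> not don_mask), contraposes to O(don_mask -> release_detainee); with O(don_mask) we get O(release_detainee).
The contrapositive of premise 12 (O(not inspect_specimen -> not release_detainee)) is O(release_detainee -> inspect_specimen), and O(release_detainee) is already established, so O(inspect_specimen).
Premises 1, 3, 4, 6, 8, 11 do not contribute to this derivation.
Thus O(inspect_specimen), which is F(not inspect_specimen): not inspect_specimen is forbidden.

Forbidden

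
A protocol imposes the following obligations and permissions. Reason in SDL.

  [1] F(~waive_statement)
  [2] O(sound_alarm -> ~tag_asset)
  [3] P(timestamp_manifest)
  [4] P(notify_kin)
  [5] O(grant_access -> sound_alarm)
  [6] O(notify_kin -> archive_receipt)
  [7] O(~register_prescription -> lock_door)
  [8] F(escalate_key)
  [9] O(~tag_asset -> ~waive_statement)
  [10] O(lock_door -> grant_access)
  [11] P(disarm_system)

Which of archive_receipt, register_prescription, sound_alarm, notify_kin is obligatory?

Premise 1 is F(~waive_statement), i.e. O(waive_statement).
Premise 9 is O(~tag_asset -> ~waive_statement); contrapositively O(waive_statement -> tag_asset). Since O(waive_statement) holds, K gives O(tag_asset).
Premise 2 is O(sound_alarm -> ~tag_asset); contrapositively O(tag_asset -> ~sound_alarm). Since O(tag_asset) holds, K gives O(~sound_alarm).
Premise 5, O(grant_access -> sound_alarm), contraposes to O(~sound_alarm -> ~grant_access); with O(~sound_alarm) we get O(~grant_access).
The contrapositive of premise 10 (O(lock_door -> grant_access)) is O(~grant_access -> ~lock_door), and O(~grant_access) is already established, so O(~lock_door).
Premise 7, O(~register_prescription -> lock_door), contraposes to O(~lock_door -> register_prescription); with O(~lock_door) we get O(register_prescription).
So O(register_prescription) holds — register_prescription is obligatory. None of the other listed options is made obligatory by any chain of premises.

register_prescription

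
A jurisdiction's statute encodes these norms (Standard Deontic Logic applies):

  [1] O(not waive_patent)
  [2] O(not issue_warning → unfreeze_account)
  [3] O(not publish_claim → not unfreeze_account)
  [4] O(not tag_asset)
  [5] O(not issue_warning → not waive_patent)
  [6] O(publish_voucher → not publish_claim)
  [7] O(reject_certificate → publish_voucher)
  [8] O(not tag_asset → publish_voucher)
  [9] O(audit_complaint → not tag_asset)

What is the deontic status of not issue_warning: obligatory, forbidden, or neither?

Forbidden

From premise 4 we have O(not tag_asset).
From O(not tag_asset) and premise 8, O(not tag_asset → publish_voucher), we obtain O(publish_voucher).
From O(publish_voucher) and premise 6, O(publish_voucher → not publish_claim), we obtain O(not publish_claim).
With premise 3, O(not publish_claim → not unfreeze_account), the K-axiom yields O(not unfreeze_account).
The contrapositive of premise 2 (O(not issue_warning → unfreeze_account)) is O(not unfreeze_account → issue_warning), and O(not unfreeze_account) is already established, so O(issue_warning).
Premises 1, 5, 7, 9 do not contribute to this derivation.
Thus O(issue_warning), which is F(not issue_warning): not issue_warning is forbidden.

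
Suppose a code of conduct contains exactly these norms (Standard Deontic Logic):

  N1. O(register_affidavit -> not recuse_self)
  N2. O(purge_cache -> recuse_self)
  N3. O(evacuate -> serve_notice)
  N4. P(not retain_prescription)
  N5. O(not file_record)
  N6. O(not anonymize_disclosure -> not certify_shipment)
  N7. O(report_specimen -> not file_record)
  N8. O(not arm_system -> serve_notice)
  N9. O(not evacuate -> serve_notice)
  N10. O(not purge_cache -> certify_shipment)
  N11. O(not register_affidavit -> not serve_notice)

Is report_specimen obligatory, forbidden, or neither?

Neither

Premise 7 is O(report_specimen -> not file_record); even if O(not file_record) held, inferring O(report_specimen) would be affirming the consequent — invalid.
No premise or chain of K-axiom applications forces O(report_specimen), and none forces O(not report_specimen). So report_specimen is neither obligatory nor forbidden under these norms.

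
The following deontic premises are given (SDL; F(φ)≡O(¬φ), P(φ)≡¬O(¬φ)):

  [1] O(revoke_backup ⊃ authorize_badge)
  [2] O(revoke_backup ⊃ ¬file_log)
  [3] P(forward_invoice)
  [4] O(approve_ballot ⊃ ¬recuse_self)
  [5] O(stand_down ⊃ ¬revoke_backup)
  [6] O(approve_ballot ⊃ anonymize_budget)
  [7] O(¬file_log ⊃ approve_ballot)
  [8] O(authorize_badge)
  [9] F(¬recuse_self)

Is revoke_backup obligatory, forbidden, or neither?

Forbidden

Premise 9 is F(¬recuse_self), i.e. O(recuse_self).
Premise 4, O(approve_ballot ⊃ ¬recuse_self), contraposes to O(recuse_self ⊃ ¬approve_ballot); with O(recuse_self) we get O(¬approve_ballot).
Premise 7, O(¬file_log ⊃ approve_ballot), contraposes to O(¬approve_ballot ⊃ file_log); with O(¬approve_ballot) we get O(file_log).
Premise 2, O(revoke_backup ⊃ ¬file_log), contraposes to O(file_log ⊃ ¬revoke_backup); with O(file_log) we get O(¬revoke_backup).
Premises 1, 3, 5, 6, 8 do not contribute to this derivation.
Thus O(¬revoke_backup), which is F(revoke_backup): revoke_backup is forbidden.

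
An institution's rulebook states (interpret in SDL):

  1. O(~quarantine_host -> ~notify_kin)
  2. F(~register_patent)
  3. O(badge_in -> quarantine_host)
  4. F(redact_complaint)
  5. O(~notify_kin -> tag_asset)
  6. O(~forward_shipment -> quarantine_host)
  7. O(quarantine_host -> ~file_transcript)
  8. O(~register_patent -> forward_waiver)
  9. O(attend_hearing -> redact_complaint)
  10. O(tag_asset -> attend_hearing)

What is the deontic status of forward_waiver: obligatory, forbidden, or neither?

Premise 8 is O(~register_patent -> forward_waiver), but O(~register_patent) is not derivable from the premises, so it does not yield O(forward_waiver).
No premise or chain of K-axiom applications forces O(forward_waiver), and none forces O(~forward_waiver). So forward_waiver is neither obligatory nor forbidden under these norms.

Neither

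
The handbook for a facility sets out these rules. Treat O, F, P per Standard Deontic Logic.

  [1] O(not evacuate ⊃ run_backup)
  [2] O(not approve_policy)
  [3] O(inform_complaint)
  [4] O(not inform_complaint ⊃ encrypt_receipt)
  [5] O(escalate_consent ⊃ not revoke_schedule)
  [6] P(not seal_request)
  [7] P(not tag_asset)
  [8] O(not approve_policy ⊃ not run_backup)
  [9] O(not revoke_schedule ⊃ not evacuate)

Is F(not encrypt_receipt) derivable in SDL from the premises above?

Premise 4 is O(not inform_complaint ⊃ encrypt_receipt), but O(not inform_complaint) is not derivable from the premises, so it does not yield O(encrypt_receipt).
No other premise forces O(encrypt_receipt). An ideal world satisfying every premise can still have not encrypt_receipt true, so F(not encrypt_receipt) is not derivable.

No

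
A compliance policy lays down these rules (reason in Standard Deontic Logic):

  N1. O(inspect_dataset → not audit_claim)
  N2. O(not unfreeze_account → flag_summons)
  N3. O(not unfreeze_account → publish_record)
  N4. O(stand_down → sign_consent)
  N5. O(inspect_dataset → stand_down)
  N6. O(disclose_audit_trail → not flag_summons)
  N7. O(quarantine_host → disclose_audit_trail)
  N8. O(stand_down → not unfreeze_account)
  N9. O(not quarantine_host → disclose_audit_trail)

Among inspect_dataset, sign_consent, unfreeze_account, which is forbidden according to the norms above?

inspect_dataset

Premises 9 and 7 cover both cases: O(not quarantine_host → disclose_audit_trail) and O(quarantine_host → disclose_audit_trail). Since not quarantine_host ∨ quarantine_host is a tautology, O(disclose_audit_trail) follows.
From O(disclose_audit_trail) and premise 6, O(disclose_audit_trail → not flag_summons), we obtain O(not flag_summons).
Premise 2 is O(not unfreeze_account → flag_summons); contrapositively O(not flag_summons → unfreeze_account). Since O(not flag_summons) holds, K gives O(unfreeze_account).
Premise 8 is O(stand_down → not unfreeze_account); contrapositively O(unfreeze_account → not stand_down). Since O(unfreeze_account) holds, K gives O(not stand_down).
Premise 5, O(inspect_dataset → stand_down), contraposes to O(not stand_down → not inspect_dataset); with O(not stand_down) we get O(not inspect_dataset).
So O(not inspect_dataset) holds, i.e. inspect_dataset is forbidden. None of the other listed options is forbidden under the premises.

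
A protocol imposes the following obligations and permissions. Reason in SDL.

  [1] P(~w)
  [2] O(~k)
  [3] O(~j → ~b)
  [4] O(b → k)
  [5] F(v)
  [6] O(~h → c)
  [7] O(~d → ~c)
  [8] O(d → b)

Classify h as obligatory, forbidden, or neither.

Obligatory

From premise 2 we have O(~k).
Premise 4, O(b → k), contraposes to O(~k → ~b); with O(~k) we get O(~b).
Premise 8, O(d → b), contraposes to O(~b → ~d); with O(~b) we get O(~d).
From O(~d) and premise 7, O(~d → ~c), we obtain O(~c).
Premise 6 is O(~h → c); contrapositively O(~c → h). Since O(~c) holds, K gives O(h).
Premises 1, 3, 5 do not contribute to this derivation.
Hence h is obligatory.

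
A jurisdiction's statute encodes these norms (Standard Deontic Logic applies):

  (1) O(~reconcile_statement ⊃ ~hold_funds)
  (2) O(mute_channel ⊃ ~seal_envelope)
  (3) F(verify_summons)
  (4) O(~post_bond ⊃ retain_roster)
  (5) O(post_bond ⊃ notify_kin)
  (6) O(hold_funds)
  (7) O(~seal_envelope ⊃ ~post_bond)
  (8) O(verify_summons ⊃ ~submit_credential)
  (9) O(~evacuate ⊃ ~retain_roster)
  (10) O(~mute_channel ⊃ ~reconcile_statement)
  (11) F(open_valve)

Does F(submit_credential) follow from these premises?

No

Premise 8 is O(verify_summons ⊃ ~submit_credential), but O(verify_summons) is not derivable from the premises, so it does not yield O(~submit_credential).
No other premise forces O(~submit_credential). An ideal world satisfying every premise can still have submit_credential true, so F(submit_credential) is not derivable.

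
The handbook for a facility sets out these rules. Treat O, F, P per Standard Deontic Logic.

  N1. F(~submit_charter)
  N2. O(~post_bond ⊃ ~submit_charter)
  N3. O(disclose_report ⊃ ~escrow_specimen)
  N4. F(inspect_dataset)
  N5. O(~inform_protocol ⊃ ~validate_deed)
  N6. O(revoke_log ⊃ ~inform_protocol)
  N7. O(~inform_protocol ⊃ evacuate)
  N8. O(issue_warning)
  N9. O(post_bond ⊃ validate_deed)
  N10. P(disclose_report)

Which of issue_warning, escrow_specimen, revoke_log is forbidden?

revoke_log

Premise 1, F(~submit_charter), is equivalent to O(submit_charter).
The contrapositive of premise 2 (O(~post_bond ⊃ ~submit_charter)) is O(submit_charter ⊃ post_bond), and O(submit_charter) is already established, so O(post_bond).
Premise 9 is O(post_bond ⊃ validate_deed); since O(post_bond), deontic closure gives O(validate_deed).
The contrapositive of premise 5 (O(~inform_protocol ⊃ ~validate_deed)) is O(validate_deed ⊃ inform_protocol), and O(validate_deed) is already established, so O(inform_protocol).
Premise 6 is O(revoke_log ⊃ ~inform_protocol); contrapositively O(inform_protocol ⊃ ~revoke_log). Since O(inform_protocol) holds, K gives O(~revoke_log).
So O(~revoke_log) holds, i.e. revoke_log is forbidden. None of the other listed options is forbidden under the premises.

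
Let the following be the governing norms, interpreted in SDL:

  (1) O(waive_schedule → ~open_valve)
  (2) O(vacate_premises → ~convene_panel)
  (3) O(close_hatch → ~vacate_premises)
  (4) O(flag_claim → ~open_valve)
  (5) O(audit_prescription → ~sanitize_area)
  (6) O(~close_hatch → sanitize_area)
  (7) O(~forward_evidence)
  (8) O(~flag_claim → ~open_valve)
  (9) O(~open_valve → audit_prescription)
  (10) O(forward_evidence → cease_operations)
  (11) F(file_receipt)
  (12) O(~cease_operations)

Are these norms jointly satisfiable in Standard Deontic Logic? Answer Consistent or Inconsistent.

Premise 10 is O(forward_evidence → cease_operations), but O(forward_evidence) is not derivable from the premises, so it does not yield O(cease_operations).
So O(cease_operations) is not derivable, and the apparent clash with O(~cease_operations) does not arise.
A world satisfying every obligation exists (e.g. audit_prescription=true, cease_operations=false, close_hatch=true, convene_panel=false, file_receipt=false, flag_claim=false, forward_evidence=false, open_valve=false, sanitize_area=false, vacate_premises=false, waive_schedule=false); no atom is both obligatory and forbidden, so the set is consistent.

Consistent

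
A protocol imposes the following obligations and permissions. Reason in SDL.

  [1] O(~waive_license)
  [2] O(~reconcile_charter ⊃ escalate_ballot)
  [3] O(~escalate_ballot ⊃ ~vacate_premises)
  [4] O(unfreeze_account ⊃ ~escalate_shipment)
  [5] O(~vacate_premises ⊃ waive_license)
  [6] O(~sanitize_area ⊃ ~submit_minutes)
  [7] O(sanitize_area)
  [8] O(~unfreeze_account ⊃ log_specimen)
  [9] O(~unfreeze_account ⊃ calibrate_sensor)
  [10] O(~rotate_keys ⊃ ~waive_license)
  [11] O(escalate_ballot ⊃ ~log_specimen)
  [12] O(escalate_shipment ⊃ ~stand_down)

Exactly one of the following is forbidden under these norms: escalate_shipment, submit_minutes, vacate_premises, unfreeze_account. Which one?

Premise 1 gives O(~waive_license).
Premise 5 is O(~vacate_premises ⊃ waive_license); contrapositively O(~waive_license ⊃ vacate_premises). Since O(~waive_license) holds, K gives O(vacate_premises).
The contrapositive of premise 3 (O(~escalate_ballot ⊃ ~vacate_premises)) is O(vacate_premises ⊃ escalate_ballot), and O(vacate_premises) is already established, so O(escalate_ballot).
From O(escalate_ballot) and premise 11, O(escalate_ballot ⊃ ~log_specimen), we obtain O(~log_specimen).
Premise 8, O(~unfreeze_account ⊃ log_specimen), contraposes to O(~log_specimen ⊃ unfreeze_account); with O(~log_specimen) we get O(unfreeze_account).
Premise 4 is O(unfreeze_account ⊃ ~escalate_shipment); since O(unfreeze_account), deontic closure gives O(~escalate_shipment).
So O(~escalate_shipment) holds, i.e. escalate_shipment is forbidden. None of the other listed options is forbidden under the premises.

escalate_shipment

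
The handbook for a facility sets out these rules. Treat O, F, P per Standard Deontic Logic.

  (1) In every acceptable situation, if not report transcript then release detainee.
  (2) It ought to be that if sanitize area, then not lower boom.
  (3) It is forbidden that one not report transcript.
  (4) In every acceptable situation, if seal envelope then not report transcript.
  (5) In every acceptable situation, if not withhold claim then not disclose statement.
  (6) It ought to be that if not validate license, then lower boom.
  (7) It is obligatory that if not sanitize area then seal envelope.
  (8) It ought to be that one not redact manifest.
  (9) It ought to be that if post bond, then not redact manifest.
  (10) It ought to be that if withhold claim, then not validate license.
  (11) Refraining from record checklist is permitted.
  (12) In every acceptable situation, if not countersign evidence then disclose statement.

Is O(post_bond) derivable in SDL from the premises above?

Premise 9 is O(post_bond → ¬redact_manifest); even if O(¬redact_manifest) held, inferring O(post_bond) would be affirming the consequent — invalid.
No other premise forces O(post_bond). An ideal world satisfying every premise can still have post_bond false, so O(post_bond) is not derivable.

No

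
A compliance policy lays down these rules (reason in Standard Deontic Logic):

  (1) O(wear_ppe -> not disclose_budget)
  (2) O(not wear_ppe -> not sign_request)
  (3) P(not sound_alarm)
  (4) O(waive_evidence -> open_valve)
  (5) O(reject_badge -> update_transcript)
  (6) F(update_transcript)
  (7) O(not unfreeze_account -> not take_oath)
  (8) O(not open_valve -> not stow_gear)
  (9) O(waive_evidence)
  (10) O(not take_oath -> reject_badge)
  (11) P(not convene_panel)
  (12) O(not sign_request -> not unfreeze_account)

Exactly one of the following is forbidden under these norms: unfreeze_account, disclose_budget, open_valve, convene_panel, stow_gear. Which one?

Premise 6, F(update_transcript), is equivalent to O(not update_transcript).
Premise 5 is O(reject_badge -> update_transcript); contrapositively O(not update_transcript -> not reject_badge). Since O(not update_transcript) holds, K gives O(not reject_badge).
Premise 10 is O(not take_oath -> reject_badge); contrapositively O(not reject_badge -> take_oath). Since O(not reject_badge) holds, K gives O(take_oath).
Premise 7, O(not unfreeze_account -> not take_oath), contraposes to O(take_oath -> unfreeze_account); with O(take_oath) we get O(unfreeze_account).
Premise 12 is O(not sign_request -> not unfreeze_account); contrapositively O(unfreeze_account -> sign_request). Since O(unfreeze_account) holds, K gives O(sign_request).
Premise 2, O(not wear_ppe -> not sign_request), contraposes to O(sign_request -> wear_ppe); with O(sign_request) we get O(wear_ppe).
From O(wear_ppe) and premise 1, O(wear_ppe -> not disclose_budget), we obtain O(not disclose_budget).
So O(not disclose_budget) holds, i.e. disclose_budget is forbidden. None of the other listed options is forbidden under the premises.

disclose_budget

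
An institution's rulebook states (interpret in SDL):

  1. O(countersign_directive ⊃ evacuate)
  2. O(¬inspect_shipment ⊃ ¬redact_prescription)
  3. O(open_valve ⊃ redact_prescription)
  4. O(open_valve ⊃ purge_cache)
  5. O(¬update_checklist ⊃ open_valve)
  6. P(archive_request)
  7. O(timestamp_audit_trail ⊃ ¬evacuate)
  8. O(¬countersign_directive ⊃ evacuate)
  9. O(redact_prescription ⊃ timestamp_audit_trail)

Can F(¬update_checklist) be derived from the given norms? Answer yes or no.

By case analysis on ¬countersign_directive: premise 8 gives O(¬countersign_directive ⊃ evacuate) and premise 1 gives O(countersign_directive ⊃ evacuate), so O(evacuate) either way.
Premise 7 is O(timestamp_audit_trail ⊃ ¬evacuate); contrapositively O(evacuate ⊃ ¬timestamp_audit_trail). Since O(evacuate) holds, K gives O(¬timestamp_audit_trail).
Premise 9, O(redact_prescription ⊃ timestamp_audit_trail), contraposes to O(¬timestamp_audit_trail ⊃ ¬redact_prescription); with O(¬timestamp_audit_trail) we get O(¬redact_prescription).
The contrapositive of premise 3 (O(open_valve ⊃ redact_prescription)) is O(¬redact_prescription ⊃ ¬open_valve), and O(¬redact_prescription) is already established, so O(¬open_valve).
The contrapositive of premise 5 (O(¬update_checklist ⊃ open_valve)) is O(¬open_valve ⊃ update_checklist), and O(¬open_valve) is already established, so O(update_checklist).
Premises 2, 4, 6 do not contribute to this derivation.
So O(update_checklist) holds, i.e. F(¬update_checklist). The claim follows.

Yes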